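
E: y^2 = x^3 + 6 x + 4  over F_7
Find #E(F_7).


For each x in F_7, count y with y^2 = x^3 + 6 x + 4 mod 7:
  x = 0: RHS = 4, y in [2, 5]  -> 2 point(s)
  x = 1: RHS = 4, y in [2, 5]  -> 2 point(s)
  x = 3: RHS = 0, y in [0]  -> 1 point(s)
  x = 4: RHS = 1, y in [1, 6]  -> 2 point(s)
  x = 6: RHS = 4, y in [2, 5]  -> 2 point(s)
Affine points: 9. Add the point at infinity: total = 10.

#E(F_7) = 10


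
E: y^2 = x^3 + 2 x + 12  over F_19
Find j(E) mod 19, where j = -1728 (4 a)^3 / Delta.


Delta = -16(4 a^3 + 27 b^2) mod 19 = 18
-1728 * (4 a)^3 = -1728 * (4*2)^3 mod 19 = 18
j = 18 * 18^(-1) mod 19 = 1

j = 1 (mod 19)


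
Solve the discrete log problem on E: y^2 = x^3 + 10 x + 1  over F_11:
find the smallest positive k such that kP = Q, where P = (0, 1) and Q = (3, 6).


Enumerate multiples of P until we hit Q = (3, 6):
  1P = (0, 1)
  2P = (3, 6)
Match found at i = 2.

k = 2


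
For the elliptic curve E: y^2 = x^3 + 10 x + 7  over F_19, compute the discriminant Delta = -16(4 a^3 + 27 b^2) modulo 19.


4 a^3 + 27 b^2 = 4*10^3 + 27*7^2 = 4000 + 1323 = 5323
Delta = -16 * (5323) = -85168
Delta mod 19 = 9

Delta = 9 (mod 19)


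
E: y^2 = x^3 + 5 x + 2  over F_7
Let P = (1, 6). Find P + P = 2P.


Doubling: s = (3 x1^2 + a) / (2 y1)
s = (3*1^2 + 5) / (2*6) mod 7 = 3
x3 = s^2 - 2 x1 mod 7 = 3^2 - 2*1 = 0
y3 = s (x1 - x3) - y1 mod 7 = 3 * (1 - 0) - 6 = 4

2P = (0, 4)


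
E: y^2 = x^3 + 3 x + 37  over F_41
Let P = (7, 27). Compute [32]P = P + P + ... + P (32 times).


k = 32 = 100000_2 (binary, LSB first: 000001)
Double-and-add from P = (7, 27):
  bit 0 = 0: acc unchanged = O
  bit 1 = 0: acc unchanged = O
  bit 2 = 0: acc unchanged = O
  bit 3 = 0: acc unchanged = O
  bit 4 = 0: acc unchanged = O
  bit 5 = 1: acc = O + (22, 38) = (22, 38)

32P = (22, 38)


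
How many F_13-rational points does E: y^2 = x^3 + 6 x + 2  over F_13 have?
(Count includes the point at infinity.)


For each x in F_13, count y with y^2 = x^3 + 6 x + 2 mod 13:
  x = 1: RHS = 9, y in [3, 10]  -> 2 point(s)
  x = 2: RHS = 9, y in [3, 10]  -> 2 point(s)
  x = 4: RHS = 12, y in [5, 8]  -> 2 point(s)
  x = 5: RHS = 1, y in [1, 12]  -> 2 point(s)
  x = 7: RHS = 10, y in [6, 7]  -> 2 point(s)
  x = 8: RHS = 3, y in [4, 9]  -> 2 point(s)
  x = 10: RHS = 9, y in [3, 10]  -> 2 point(s)
Affine points: 14. Add the point at infinity: total = 15.

#E(F_13) = 15


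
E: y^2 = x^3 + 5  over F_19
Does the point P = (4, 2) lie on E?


Check whether y^2 = x^3 + 0 x + 5 (mod 19) for (x, y) = (4, 2).
LHS: y^2 = 2^2 mod 19 = 4
RHS: x^3 + 0 x + 5 = 4^3 + 0*4 + 5 mod 19 = 12
LHS != RHS

No, not on the curve


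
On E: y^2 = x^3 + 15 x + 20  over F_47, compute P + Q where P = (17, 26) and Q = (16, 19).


P != Q, so use the chord formula.
s = (y2 - y1) / (x2 - x1) = (40) / (46) mod 47 = 7
x3 = s^2 - x1 - x2 mod 47 = 7^2 - 17 - 16 = 16
y3 = s (x1 - x3) - y1 mod 47 = 7 * (17 - 16) - 26 = 28

P + Q = (16, 28)


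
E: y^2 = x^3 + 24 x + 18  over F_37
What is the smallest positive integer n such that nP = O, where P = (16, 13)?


Compute successive multiples of P until we hit O:
  1P = (16, 13)
  2P = (9, 1)
  3P = (24, 5)
  4P = (35, 6)
  5P = (34, 17)
  6P = (14, 8)
  7P = (4, 17)
  8P = (13, 23)
  ... (continuing to 22P)
  22P = O

ord(P) = 22


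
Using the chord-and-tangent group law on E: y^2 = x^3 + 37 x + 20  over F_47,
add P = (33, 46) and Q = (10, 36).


P != Q, so use the chord formula.
s = (y2 - y1) / (x2 - x1) = (37) / (24) mod 47 = 27
x3 = s^2 - x1 - x2 mod 47 = 27^2 - 33 - 10 = 28
y3 = s (x1 - x3) - y1 mod 47 = 27 * (33 - 28) - 46 = 42

P + Q = (28, 42)


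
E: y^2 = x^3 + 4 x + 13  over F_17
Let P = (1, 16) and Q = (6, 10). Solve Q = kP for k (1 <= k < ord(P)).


Enumerate multiples of P until we hit Q = (6, 10):
  1P = (1, 16)
  2P = (6, 10)
Match found at i = 2.

k = 2


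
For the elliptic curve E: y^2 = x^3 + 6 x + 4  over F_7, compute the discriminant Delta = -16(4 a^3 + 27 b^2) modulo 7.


4 a^3 + 27 b^2 = 4*6^3 + 27*4^2 = 864 + 432 = 1296
Delta = -16 * (1296) = -20736
Delta mod 7 = 5

Delta = 5 (mod 7)


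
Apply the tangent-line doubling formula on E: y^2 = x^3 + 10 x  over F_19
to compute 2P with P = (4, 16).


Doubling: s = (3 x1^2 + a) / (2 y1)
s = (3*4^2 + 10) / (2*16) mod 19 = 3
x3 = s^2 - 2 x1 mod 19 = 3^2 - 2*4 = 1
y3 = s (x1 - x3) - y1 mod 19 = 3 * (4 - 1) - 16 = 12

2P = (1, 12)


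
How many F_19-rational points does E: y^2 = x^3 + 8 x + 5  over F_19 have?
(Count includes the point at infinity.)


For each x in F_19, count y with y^2 = x^3 + 8 x + 5 mod 19:
  x = 0: RHS = 5, y in [9, 10]  -> 2 point(s)
  x = 4: RHS = 6, y in [5, 14]  -> 2 point(s)
  x = 7: RHS = 5, y in [9, 10]  -> 2 point(s)
  x = 8: RHS = 11, y in [7, 12]  -> 2 point(s)
  x = 12: RHS = 5, y in [9, 10]  -> 2 point(s)
  x = 13: RHS = 7, y in [8, 11]  -> 2 point(s)
  x = 14: RHS = 11, y in [7, 12]  -> 2 point(s)
  x = 15: RHS = 4, y in [2, 17]  -> 2 point(s)
  x = 16: RHS = 11, y in [7, 12]  -> 2 point(s)
  x = 17: RHS = 0, y in [0]  -> 1 point(s)
Affine points: 19. Add the point at infinity: total = 20.

#E(F_19) = 20


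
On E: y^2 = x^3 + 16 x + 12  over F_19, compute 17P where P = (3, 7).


k = 17 = 10001_2 (binary, LSB first: 10001)
Double-and-add from P = (3, 7):
  bit 0 = 1: acc = O + (3, 7) = (3, 7)
  bit 1 = 0: acc unchanged = (3, 7)
  bit 2 = 0: acc unchanged = (3, 7)
  bit 3 = 0: acc unchanged = (3, 7)
  bit 4 = 1: acc = (3, 7) + (6, 1) = (14, 15)

17P = (14, 15)


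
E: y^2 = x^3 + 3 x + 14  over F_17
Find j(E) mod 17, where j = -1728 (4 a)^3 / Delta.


Delta = -16(4 a^3 + 27 b^2) mod 17 = 11
-1728 * (4 a)^3 = -1728 * (4*3)^3 mod 17 = 15
j = 15 * 11^(-1) mod 17 = 6

j = 6 (mod 17)


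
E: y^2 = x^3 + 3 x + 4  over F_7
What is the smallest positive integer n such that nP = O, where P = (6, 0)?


Compute successive multiples of P until we hit O:
  1P = (6, 0)
  2P = O

ord(P) = 2


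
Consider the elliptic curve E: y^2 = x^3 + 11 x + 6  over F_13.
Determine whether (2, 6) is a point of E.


Check whether y^2 = x^3 + 11 x + 6 (mod 13) for (x, y) = (2, 6).
LHS: y^2 = 6^2 mod 13 = 10
RHS: x^3 + 11 x + 6 = 2^3 + 11*2 + 6 mod 13 = 10
LHS = RHS

Yes, on the curve


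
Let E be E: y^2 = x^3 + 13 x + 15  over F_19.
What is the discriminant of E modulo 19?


4 a^3 + 27 b^2 = 4*13^3 + 27*15^2 = 8788 + 6075 = 14863
Delta = -16 * (14863) = -237808
Delta mod 19 = 15

Delta = 15 (mod 19)


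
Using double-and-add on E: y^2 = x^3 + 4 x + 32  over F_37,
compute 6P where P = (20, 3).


k = 6 = 110_2 (binary, LSB first: 011)
Double-and-add from P = (20, 3):
  bit 0 = 0: acc unchanged = O
  bit 1 = 1: acc = O + (4, 1) = (4, 1)
  bit 2 = 1: acc = (4, 1) + (2, 14) = (27, 19)

6P = (27, 19)


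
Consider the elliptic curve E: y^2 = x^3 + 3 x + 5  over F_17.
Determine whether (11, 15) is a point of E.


Check whether y^2 = x^3 + 3 x + 5 (mod 17) for (x, y) = (11, 15).
LHS: y^2 = 15^2 mod 17 = 4
RHS: x^3 + 3 x + 5 = 11^3 + 3*11 + 5 mod 17 = 9
LHS != RHS

No, not on the curve


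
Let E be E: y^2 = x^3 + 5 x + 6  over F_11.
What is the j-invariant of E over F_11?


Delta = -16(4 a^3 + 27 b^2) mod 11 = 10
-1728 * (4 a)^3 = -1728 * (4*5)^3 mod 11 = 8
j = 8 * 10^(-1) mod 11 = 3

j = 3 (mod 11)


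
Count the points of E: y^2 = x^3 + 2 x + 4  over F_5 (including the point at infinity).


For each x in F_5, count y with y^2 = x^3 + 2 x + 4 mod 5:
  x = 0: RHS = 4, y in [2, 3]  -> 2 point(s)
  x = 2: RHS = 1, y in [1, 4]  -> 2 point(s)
  x = 4: RHS = 1, y in [1, 4]  -> 2 point(s)
Affine points: 6. Add the point at infinity: total = 7.

#E(F_5) = 7


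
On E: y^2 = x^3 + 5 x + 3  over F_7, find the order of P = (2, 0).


Compute successive multiples of P until we hit O:
  1P = (2, 0)
  2P = O

ord(P) = 2


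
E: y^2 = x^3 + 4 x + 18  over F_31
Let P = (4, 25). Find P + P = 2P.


Doubling: s = (3 x1^2 + a) / (2 y1)
s = (3*4^2 + 4) / (2*25) mod 31 = 6
x3 = s^2 - 2 x1 mod 31 = 6^2 - 2*4 = 28
y3 = s (x1 - x3) - y1 mod 31 = 6 * (4 - 28) - 25 = 17

2P = (28, 17)


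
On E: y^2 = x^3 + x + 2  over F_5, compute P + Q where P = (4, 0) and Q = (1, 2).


P != Q, so use the chord formula.
s = (y2 - y1) / (x2 - x1) = (2) / (2) mod 5 = 1
x3 = s^2 - x1 - x2 mod 5 = 1^2 - 4 - 1 = 1
y3 = s (x1 - x3) - y1 mod 5 = 1 * (4 - 1) - 0 = 3

P + Q = (1, 3)


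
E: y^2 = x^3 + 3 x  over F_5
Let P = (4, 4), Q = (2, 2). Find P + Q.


P != Q, so use the chord formula.
s = (y2 - y1) / (x2 - x1) = (3) / (3) mod 5 = 1
x3 = s^2 - x1 - x2 mod 5 = 1^2 - 4 - 2 = 0
y3 = s (x1 - x3) - y1 mod 5 = 1 * (4 - 0) - 4 = 0

P + Q = (0, 0)


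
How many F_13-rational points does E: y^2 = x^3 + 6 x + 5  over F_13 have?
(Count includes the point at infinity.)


For each x in F_13, count y with y^2 = x^3 + 6 x + 5 mod 13:
  x = 1: RHS = 12, y in [5, 8]  -> 2 point(s)
  x = 2: RHS = 12, y in [5, 8]  -> 2 point(s)
  x = 5: RHS = 4, y in [2, 11]  -> 2 point(s)
  x = 6: RHS = 10, y in [6, 7]  -> 2 point(s)
  x = 7: RHS = 0, y in [0]  -> 1 point(s)
  x = 10: RHS = 12, y in [5, 8]  -> 2 point(s)
Affine points: 11. Add the point at infinity: total = 12.

#E(F_13) = 12


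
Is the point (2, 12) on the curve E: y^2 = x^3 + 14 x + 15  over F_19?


Check whether y^2 = x^3 + 14 x + 15 (mod 19) for (x, y) = (2, 12).
LHS: y^2 = 12^2 mod 19 = 11
RHS: x^3 + 14 x + 15 = 2^3 + 14*2 + 15 mod 19 = 13
LHS != RHS

No, not on the curve


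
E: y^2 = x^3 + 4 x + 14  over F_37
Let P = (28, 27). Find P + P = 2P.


Doubling: s = (3 x1^2 + a) / (2 y1)
s = (3*28^2 + 4) / (2*27) mod 37 = 8
x3 = s^2 - 2 x1 mod 37 = 8^2 - 2*28 = 8
y3 = s (x1 - x3) - y1 mod 37 = 8 * (28 - 8) - 27 = 22

2P = (8, 22)


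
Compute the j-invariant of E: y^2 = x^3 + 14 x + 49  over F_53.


Delta = -16(4 a^3 + 27 b^2) mod 53 = 4
-1728 * (4 a)^3 = -1728 * (4*14)^3 mod 53 = 37
j = 37 * 4^(-1) mod 53 = 49

j = 49 (mod 53)


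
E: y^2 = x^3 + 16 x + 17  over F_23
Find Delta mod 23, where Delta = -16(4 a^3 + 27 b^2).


4 a^3 + 27 b^2 = 4*16^3 + 27*17^2 = 16384 + 7803 = 24187
Delta = -16 * (24187) = -386992
Delta mod 23 = 6

Delta = 6 (mod 23)


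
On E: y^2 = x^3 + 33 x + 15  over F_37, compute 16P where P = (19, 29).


k = 16 = 10000_2 (binary, LSB first: 00001)
Double-and-add from P = (19, 29):
  bit 0 = 0: acc unchanged = O
  bit 1 = 0: acc unchanged = O
  bit 2 = 0: acc unchanged = O
  bit 3 = 0: acc unchanged = O
  bit 4 = 1: acc = O + (22, 20) = (22, 20)

16P = (22, 20)


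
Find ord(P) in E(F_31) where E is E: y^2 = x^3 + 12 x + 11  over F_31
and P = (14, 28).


Compute successive multiples of P until we hit O:
  1P = (14, 28)
  2P = (21, 21)
  3P = (28, 17)
  4P = (29, 17)
  5P = (7, 2)
  6P = (20, 25)
  7P = (5, 14)
  8P = (6, 12)
  ... (continuing to 27P)
  27P = O

ord(P) = 27


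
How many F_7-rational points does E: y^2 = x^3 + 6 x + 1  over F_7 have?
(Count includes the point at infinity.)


For each x in F_7, count y with y^2 = x^3 + 6 x + 1 mod 7:
  x = 0: RHS = 1, y in [1, 6]  -> 2 point(s)
  x = 1: RHS = 1, y in [1, 6]  -> 2 point(s)
  x = 2: RHS = 0, y in [0]  -> 1 point(s)
  x = 3: RHS = 4, y in [2, 5]  -> 2 point(s)
  x = 5: RHS = 2, y in [3, 4]  -> 2 point(s)
  x = 6: RHS = 1, y in [1, 6]  -> 2 point(s)
Affine points: 11. Add the point at infinity: total = 12.

#E(F_7) = 12


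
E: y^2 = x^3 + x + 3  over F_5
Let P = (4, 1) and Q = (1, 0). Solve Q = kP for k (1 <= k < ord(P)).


Enumerate multiples of P until we hit Q = (1, 0):
  1P = (4, 1)
  2P = (1, 0)
Match found at i = 2.

k = 2


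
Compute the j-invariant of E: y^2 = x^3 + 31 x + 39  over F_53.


Delta = -16(4 a^3 + 27 b^2) mod 53 = 20
-1728 * (4 a)^3 = -1728 * (4*31)^3 mod 53 = 42
j = 42 * 20^(-1) mod 53 = 18

j = 18 (mod 53)


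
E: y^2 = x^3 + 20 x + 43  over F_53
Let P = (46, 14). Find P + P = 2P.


Doubling: s = (3 x1^2 + a) / (2 y1)
s = (3*46^2 + 20) / (2*14) mod 53 = 23
x3 = s^2 - 2 x1 mod 53 = 23^2 - 2*46 = 13
y3 = s (x1 - x3) - y1 mod 53 = 23 * (46 - 13) - 14 = 3

2P = (13, 3)


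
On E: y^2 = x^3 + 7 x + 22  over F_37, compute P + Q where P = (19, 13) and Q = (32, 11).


P != Q, so use the chord formula.
s = (y2 - y1) / (x2 - x1) = (35) / (13) mod 37 = 34
x3 = s^2 - x1 - x2 mod 37 = 34^2 - 19 - 32 = 32
y3 = s (x1 - x3) - y1 mod 37 = 34 * (19 - 32) - 13 = 26

P + Q = (32, 26)


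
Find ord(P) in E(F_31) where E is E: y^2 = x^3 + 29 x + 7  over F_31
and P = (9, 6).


Compute successive multiples of P until we hit O:
  1P = (9, 6)
  2P = (17, 9)
  3P = (25, 19)
  4P = (22, 28)
  5P = (8, 10)
  6P = (30, 16)
  7P = (24, 9)
  8P = (3, 20)
  ... (continuing to 20P)
  20P = O

ord(P) = 20


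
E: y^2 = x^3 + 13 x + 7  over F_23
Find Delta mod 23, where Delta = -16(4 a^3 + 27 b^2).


4 a^3 + 27 b^2 = 4*13^3 + 27*7^2 = 8788 + 1323 = 10111
Delta = -16 * (10111) = -161776
Delta mod 23 = 6

Delta = 6 (mod 23)


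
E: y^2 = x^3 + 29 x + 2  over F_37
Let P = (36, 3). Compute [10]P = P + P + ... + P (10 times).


k = 10 = 1010_2 (binary, LSB first: 0101)
Double-and-add from P = (36, 3):
  bit 0 = 0: acc unchanged = O
  bit 1 = 1: acc = O + (14, 28) = (14, 28)
  bit 2 = 0: acc unchanged = (14, 28)
  bit 3 = 1: acc = (14, 28) + (15, 36) = (35, 26)

10P = (35, 26)


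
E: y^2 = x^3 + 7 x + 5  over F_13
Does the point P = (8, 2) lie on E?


Check whether y^2 = x^3 + 7 x + 5 (mod 13) for (x, y) = (8, 2).
LHS: y^2 = 2^2 mod 13 = 4
RHS: x^3 + 7 x + 5 = 8^3 + 7*8 + 5 mod 13 = 1
LHS != RHS

No, not on the curve


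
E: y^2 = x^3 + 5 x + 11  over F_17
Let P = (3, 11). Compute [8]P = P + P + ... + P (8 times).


k = 8 = 1000_2 (binary, LSB first: 0001)
Double-and-add from P = (3, 11):
  bit 0 = 0: acc unchanged = O
  bit 1 = 0: acc unchanged = O
  bit 2 = 0: acc unchanged = O
  bit 3 = 1: acc = O + (3, 6) = (3, 6)

8P = (3, 6)


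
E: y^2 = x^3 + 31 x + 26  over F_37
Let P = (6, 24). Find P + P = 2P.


Doubling: s = (3 x1^2 + a) / (2 y1)
s = (3*6^2 + 31) / (2*24) mod 37 = 16
x3 = s^2 - 2 x1 mod 37 = 16^2 - 2*6 = 22
y3 = s (x1 - x3) - y1 mod 37 = 16 * (6 - 22) - 24 = 16

2P = (22, 16)


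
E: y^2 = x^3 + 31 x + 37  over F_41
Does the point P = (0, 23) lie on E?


Check whether y^2 = x^3 + 31 x + 37 (mod 41) for (x, y) = (0, 23).
LHS: y^2 = 23^2 mod 41 = 37
RHS: x^3 + 31 x + 37 = 0^3 + 31*0 + 37 mod 41 = 37
LHS = RHS

Yes, on the curve


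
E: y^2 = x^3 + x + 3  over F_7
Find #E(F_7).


For each x in F_7, count y with y^2 = x^3 + 1 x + 3 mod 7:
  x = 4: RHS = 1, y in [1, 6]  -> 2 point(s)
  x = 5: RHS = 0, y in [0]  -> 1 point(s)
  x = 6: RHS = 1, y in [1, 6]  -> 2 point(s)
Affine points: 5. Add the point at infinity: total = 6.

#E(F_7) = 6


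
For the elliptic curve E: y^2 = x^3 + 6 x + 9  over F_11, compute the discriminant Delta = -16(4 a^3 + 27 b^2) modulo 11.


4 a^3 + 27 b^2 = 4*6^3 + 27*9^2 = 864 + 2187 = 3051
Delta = -16 * (3051) = -48816
Delta mod 11 = 2

Delta = 2 (mod 11)


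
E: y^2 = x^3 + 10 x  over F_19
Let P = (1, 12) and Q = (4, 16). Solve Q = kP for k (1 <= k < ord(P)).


Enumerate multiples of P until we hit Q = (4, 16):
  1P = (1, 12)
  2P = (4, 3)
  3P = (4, 16)
Match found at i = 3.

k = 3


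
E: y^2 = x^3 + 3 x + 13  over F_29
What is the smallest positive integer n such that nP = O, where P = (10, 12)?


Compute successive multiples of P until we hit O:
  1P = (10, 12)
  2P = (3, 22)
  3P = (21, 12)
  4P = (27, 17)
  5P = (25, 16)
  6P = (0, 10)
  7P = (26, 8)
  8P = (13, 25)
  ... (continuing to 20P)
  20P = O

ord(P) = 20


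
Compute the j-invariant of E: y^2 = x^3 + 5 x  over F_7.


Delta = -16(4 a^3 + 27 b^2) mod 7 = 1
-1728 * (4 a)^3 = -1728 * (4*5)^3 mod 7 = 6
j = 6 * 1^(-1) mod 7 = 6

j = 6 (mod 7)


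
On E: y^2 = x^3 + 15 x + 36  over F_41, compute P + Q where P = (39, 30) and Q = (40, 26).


P != Q, so use the chord formula.
s = (y2 - y1) / (x2 - x1) = (37) / (1) mod 41 = 37
x3 = s^2 - x1 - x2 mod 41 = 37^2 - 39 - 40 = 19
y3 = s (x1 - x3) - y1 mod 41 = 37 * (39 - 19) - 30 = 13

P + Q = (19, 13)


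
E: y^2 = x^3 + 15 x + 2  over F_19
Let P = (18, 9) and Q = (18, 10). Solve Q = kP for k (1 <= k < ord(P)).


Enumerate multiples of P until we hit Q = (18, 10):
  1P = (18, 9)
  2P = (3, 6)
  3P = (14, 7)
  4P = (11, 4)
  5P = (13, 0)
  6P = (11, 15)
  7P = (14, 12)
  8P = (3, 13)
  9P = (18, 10)
Match found at i = 9.

k = 9


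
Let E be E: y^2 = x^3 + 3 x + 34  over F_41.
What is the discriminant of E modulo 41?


4 a^3 + 27 b^2 = 4*3^3 + 27*34^2 = 108 + 31212 = 31320
Delta = -16 * (31320) = -501120
Delta mod 41 = 23

Delta = 23 (mod 41)


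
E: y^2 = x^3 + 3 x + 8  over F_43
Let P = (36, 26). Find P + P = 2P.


Doubling: s = (3 x1^2 + a) / (2 y1)
s = (3*36^2 + 3) / (2*26) mod 43 = 31
x3 = s^2 - 2 x1 mod 43 = 31^2 - 2*36 = 29
y3 = s (x1 - x3) - y1 mod 43 = 31 * (36 - 29) - 26 = 19

2P = (29, 19)


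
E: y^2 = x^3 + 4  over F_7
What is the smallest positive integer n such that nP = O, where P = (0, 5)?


Compute successive multiples of P until we hit O:
  1P = (0, 5)
  2P = (0, 2)
  3P = O

ord(P) = 3


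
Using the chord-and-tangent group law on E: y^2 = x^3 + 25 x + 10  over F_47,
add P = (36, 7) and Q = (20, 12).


P != Q, so use the chord formula.
s = (y2 - y1) / (x2 - x1) = (5) / (31) mod 47 = 32
x3 = s^2 - x1 - x2 mod 47 = 32^2 - 36 - 20 = 28
y3 = s (x1 - x3) - y1 mod 47 = 32 * (36 - 28) - 7 = 14

P + Q = (28, 14)


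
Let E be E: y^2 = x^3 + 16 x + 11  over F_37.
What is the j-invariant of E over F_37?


Delta = -16(4 a^3 + 27 b^2) mod 37 = 10
-1728 * (4 a)^3 = -1728 * (4*16)^3 mod 37 = 26
j = 26 * 10^(-1) mod 37 = 10

j = 10 (mod 37)


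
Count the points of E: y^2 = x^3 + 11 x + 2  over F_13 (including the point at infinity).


For each x in F_13, count y with y^2 = x^3 + 11 x + 2 mod 13:
  x = 1: RHS = 1, y in [1, 12]  -> 2 point(s)
  x = 3: RHS = 10, y in [6, 7]  -> 2 point(s)
  x = 5: RHS = 0, y in [0]  -> 1 point(s)
  x = 8: RHS = 4, y in [2, 11]  -> 2 point(s)
  x = 12: RHS = 3, y in [4, 9]  -> 2 point(s)
Affine points: 9. Add the point at infinity: total = 10.

#E(F_13) = 10


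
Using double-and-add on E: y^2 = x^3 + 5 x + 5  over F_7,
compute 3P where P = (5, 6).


k = 3 = 11_2 (binary, LSB first: 11)
Double-and-add from P = (5, 6):
  bit 0 = 1: acc = O + (5, 6) = (5, 6)
  bit 1 = 1: acc = (5, 6) + (1, 2) = (2, 4)

3P = (2, 4)


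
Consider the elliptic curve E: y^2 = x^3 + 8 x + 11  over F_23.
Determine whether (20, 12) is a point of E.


Check whether y^2 = x^3 + 8 x + 11 (mod 23) for (x, y) = (20, 12).
LHS: y^2 = 12^2 mod 23 = 6
RHS: x^3 + 8 x + 11 = 20^3 + 8*20 + 11 mod 23 = 6
LHS = RHS

Yes, on the curve


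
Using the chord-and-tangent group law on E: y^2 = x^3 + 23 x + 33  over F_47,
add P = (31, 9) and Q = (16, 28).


P != Q, so use the chord formula.
s = (y2 - y1) / (x2 - x1) = (19) / (32) mod 47 = 5
x3 = s^2 - x1 - x2 mod 47 = 5^2 - 31 - 16 = 25
y3 = s (x1 - x3) - y1 mod 47 = 5 * (31 - 25) - 9 = 21

P + Q = (25, 21)


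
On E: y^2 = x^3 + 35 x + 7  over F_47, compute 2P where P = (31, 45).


Doubling: s = (3 x1^2 + a) / (2 y1)
s = (3*31^2 + 35) / (2*45) mod 47 = 46
x3 = s^2 - 2 x1 mod 47 = 46^2 - 2*31 = 33
y3 = s (x1 - x3) - y1 mod 47 = 46 * (31 - 33) - 45 = 4

2P = (33, 4)


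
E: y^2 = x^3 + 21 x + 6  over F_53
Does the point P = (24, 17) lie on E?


Check whether y^2 = x^3 + 21 x + 6 (mod 53) for (x, y) = (24, 17).
LHS: y^2 = 17^2 mod 53 = 24
RHS: x^3 + 21 x + 6 = 24^3 + 21*24 + 6 mod 53 = 24
LHS = RHS

Yes, on the curve


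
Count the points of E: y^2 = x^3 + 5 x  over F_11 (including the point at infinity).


For each x in F_11, count y with y^2 = x^3 + 5 x + 0 mod 11:
  x = 0: RHS = 0, y in [0]  -> 1 point(s)
  x = 3: RHS = 9, y in [3, 8]  -> 2 point(s)
  x = 6: RHS = 4, y in [2, 9]  -> 2 point(s)
  x = 7: RHS = 4, y in [2, 9]  -> 2 point(s)
  x = 9: RHS = 4, y in [2, 9]  -> 2 point(s)
  x = 10: RHS = 5, y in [4, 7]  -> 2 point(s)
Affine points: 11. Add the point at infinity: total = 12.

#E(F_11) = 12


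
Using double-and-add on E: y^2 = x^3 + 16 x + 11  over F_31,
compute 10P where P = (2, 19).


k = 10 = 1010_2 (binary, LSB first: 0101)
Double-and-add from P = (2, 19):
  bit 0 = 0: acc unchanged = O
  bit 1 = 1: acc = O + (12, 3) = (12, 3)
  bit 2 = 0: acc unchanged = (12, 3)
  bit 3 = 1: acc = (12, 3) + (27, 10) = (2, 12)

10P = (2, 12)


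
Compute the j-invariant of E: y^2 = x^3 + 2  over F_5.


Delta = -16(4 a^3 + 27 b^2) mod 5 = 2
-1728 * (4 a)^3 = -1728 * (4*0)^3 mod 5 = 0
j = 0 * 2^(-1) mod 5 = 0

j = 0 (mod 5)


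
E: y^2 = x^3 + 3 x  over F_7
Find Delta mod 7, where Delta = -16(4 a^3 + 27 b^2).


4 a^3 + 27 b^2 = 4*3^3 + 27*0^2 = 108 + 0 = 108
Delta = -16 * (108) = -1728
Delta mod 7 = 1

Delta = 1 (mod 7)


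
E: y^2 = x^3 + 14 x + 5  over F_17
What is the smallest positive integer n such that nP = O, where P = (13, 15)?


Compute successive multiples of P until we hit O:
  1P = (13, 15)
  2P = (6, 4)
  3P = (14, 15)
  4P = (7, 2)
  5P = (5, 8)
  6P = (8, 0)
  7P = (5, 9)
  8P = (7, 15)
  ... (continuing to 12P)
  12P = O

ord(P) = 12


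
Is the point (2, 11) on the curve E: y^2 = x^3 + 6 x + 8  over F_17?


Check whether y^2 = x^3 + 6 x + 8 (mod 17) for (x, y) = (2, 11).
LHS: y^2 = 11^2 mod 17 = 2
RHS: x^3 + 6 x + 8 = 2^3 + 6*2 + 8 mod 17 = 11
LHS != RHS

No, not on the curve


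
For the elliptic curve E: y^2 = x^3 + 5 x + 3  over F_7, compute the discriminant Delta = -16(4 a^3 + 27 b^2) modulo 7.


4 a^3 + 27 b^2 = 4*5^3 + 27*3^2 = 500 + 243 = 743
Delta = -16 * (743) = -11888
Delta mod 7 = 5

Delta = 5 (mod 7)


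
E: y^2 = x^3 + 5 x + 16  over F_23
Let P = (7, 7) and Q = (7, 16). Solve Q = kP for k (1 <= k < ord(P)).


Enumerate multiples of P until we hit Q = (7, 16):
  1P = (7, 7)
  2P = (10, 13)
  3P = (10, 10)
  4P = (7, 16)
Match found at i = 4.

k = 4


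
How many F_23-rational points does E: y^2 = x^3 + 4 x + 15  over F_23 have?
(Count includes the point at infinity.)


For each x in F_23, count y with y^2 = x^3 + 4 x + 15 mod 23:
  x = 2: RHS = 8, y in [10, 13]  -> 2 point(s)
  x = 3: RHS = 8, y in [10, 13]  -> 2 point(s)
  x = 4: RHS = 3, y in [7, 16]  -> 2 point(s)
  x = 6: RHS = 2, y in [5, 18]  -> 2 point(s)
  x = 7: RHS = 18, y in [8, 15]  -> 2 point(s)
  x = 14: RHS = 9, y in [3, 20]  -> 2 point(s)
  x = 15: RHS = 0, y in [0]  -> 1 point(s)
  x = 16: RHS = 12, y in [9, 14]  -> 2 point(s)
  x = 18: RHS = 8, y in [10, 13]  -> 2 point(s)
  x = 19: RHS = 4, y in [2, 21]  -> 2 point(s)
Affine points: 19. Add the point at infinity: total = 20.

#E(F_23) = 20


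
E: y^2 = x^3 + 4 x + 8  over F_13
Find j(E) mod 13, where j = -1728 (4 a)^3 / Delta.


Delta = -16(4 a^3 + 27 b^2) mod 13 = 2
-1728 * (4 a)^3 = -1728 * (4*4)^3 mod 13 = 1
j = 1 * 2^(-1) mod 13 = 7

j = 7 (mod 13)


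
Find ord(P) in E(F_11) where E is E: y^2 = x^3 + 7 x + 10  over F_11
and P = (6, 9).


Compute successive multiples of P until we hit O:
  1P = (6, 9)
  2P = (4, 5)
  3P = (5, 4)
  4P = (3, 6)
  5P = (3, 5)
  6P = (5, 7)
  7P = (4, 6)
  8P = (6, 2)
  ... (continuing to 9P)
  9P = O

ord(P) = 9


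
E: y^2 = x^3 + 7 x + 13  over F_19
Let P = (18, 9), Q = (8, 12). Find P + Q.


P != Q, so use the chord formula.
s = (y2 - y1) / (x2 - x1) = (3) / (9) mod 19 = 13
x3 = s^2 - x1 - x2 mod 19 = 13^2 - 18 - 8 = 10
y3 = s (x1 - x3) - y1 mod 19 = 13 * (18 - 10) - 9 = 0

P + Q = (10, 0)


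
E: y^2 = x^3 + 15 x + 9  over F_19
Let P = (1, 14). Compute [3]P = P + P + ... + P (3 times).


k = 3 = 11_2 (binary, LSB first: 11)
Double-and-add from P = (1, 14):
  bit 0 = 1: acc = O + (1, 14) = (1, 14)
  bit 1 = 1: acc = (1, 14) + (2, 3) = (4, 0)

3P = (4, 0)


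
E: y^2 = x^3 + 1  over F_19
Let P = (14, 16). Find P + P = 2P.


Doubling: s = (3 x1^2 + a) / (2 y1)
s = (3*14^2 + 0) / (2*16) mod 19 = 16
x3 = s^2 - 2 x1 mod 19 = 16^2 - 2*14 = 0
y3 = s (x1 - x3) - y1 mod 19 = 16 * (14 - 0) - 16 = 18

2P = (0, 18)


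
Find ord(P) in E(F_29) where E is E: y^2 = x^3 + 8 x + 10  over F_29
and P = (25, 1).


Compute successive multiples of P until we hit O:
  1P = (25, 1)
  2P = (9, 12)
  3P = (23, 23)
  4P = (15, 5)
  5P = (17, 19)
  6P = (12, 6)
  7P = (16, 0)
  8P = (12, 23)
  ... (continuing to 14P)
  14P = O

ord(P) = 14


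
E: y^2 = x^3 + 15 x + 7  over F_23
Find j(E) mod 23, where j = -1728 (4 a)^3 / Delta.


Delta = -16(4 a^3 + 27 b^2) mod 23 = 8
-1728 * (4 a)^3 = -1728 * (4*15)^3 mod 23 = 2
j = 2 * 8^(-1) mod 23 = 6

j = 6 (mod 23)


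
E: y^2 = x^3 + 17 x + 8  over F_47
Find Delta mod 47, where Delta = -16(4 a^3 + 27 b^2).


4 a^3 + 27 b^2 = 4*17^3 + 27*8^2 = 19652 + 1728 = 21380
Delta = -16 * (21380) = -342080
Delta mod 47 = 33

Delta = 33 (mod 47)


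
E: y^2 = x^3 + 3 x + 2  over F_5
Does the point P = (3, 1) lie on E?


Check whether y^2 = x^3 + 3 x + 2 (mod 5) for (x, y) = (3, 1).
LHS: y^2 = 1^2 mod 5 = 1
RHS: x^3 + 3 x + 2 = 3^3 + 3*3 + 2 mod 5 = 3
LHS != RHS

No, not on the curve


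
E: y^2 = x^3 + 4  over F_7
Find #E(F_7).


For each x in F_7, count y with y^2 = x^3 + 0 x + 4 mod 7:
  x = 0: RHS = 4, y in [2, 5]  -> 2 point(s)
Affine points: 2. Add the point at infinity: total = 3.

#E(F_7) = 3


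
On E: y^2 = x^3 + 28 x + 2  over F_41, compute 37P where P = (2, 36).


k = 37 = 100101_2 (binary, LSB first: 101001)
Double-and-add from P = (2, 36):
  bit 0 = 1: acc = O + (2, 36) = (2, 36)
  bit 1 = 0: acc unchanged = (2, 36)
  bit 2 = 1: acc = (2, 36) + (33, 39) = (27, 33)
  bit 3 = 0: acc unchanged = (27, 33)
  bit 4 = 0: acc unchanged = (27, 33)
  bit 5 = 1: acc = (27, 33) + (0, 24) = (5, 29)

37P = (5, 29)


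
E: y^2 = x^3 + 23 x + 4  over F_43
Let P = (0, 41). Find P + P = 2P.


Doubling: s = (3 x1^2 + a) / (2 y1)
s = (3*0^2 + 23) / (2*41) mod 43 = 5
x3 = s^2 - 2 x1 mod 43 = 5^2 - 2*0 = 25
y3 = s (x1 - x3) - y1 mod 43 = 5 * (0 - 25) - 41 = 6

2P = (25, 6)


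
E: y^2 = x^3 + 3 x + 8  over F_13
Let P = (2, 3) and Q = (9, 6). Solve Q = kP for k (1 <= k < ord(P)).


Enumerate multiples of P until we hit Q = (9, 6):
  1P = (2, 3)
  2P = (12, 11)
  3P = (9, 7)
  4P = (1, 5)
  5P = (1, 8)
  6P = (9, 6)
Match found at i = 6.

k = 6


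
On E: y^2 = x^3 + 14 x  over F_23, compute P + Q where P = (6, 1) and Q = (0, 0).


P != Q, so use the chord formula.
s = (y2 - y1) / (x2 - x1) = (22) / (17) mod 23 = 4
x3 = s^2 - x1 - x2 mod 23 = 4^2 - 6 - 0 = 10
y3 = s (x1 - x3) - y1 mod 23 = 4 * (6 - 10) - 1 = 6

P + Q = (10, 6)


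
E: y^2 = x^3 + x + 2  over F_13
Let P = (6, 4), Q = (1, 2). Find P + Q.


P != Q, so use the chord formula.
s = (y2 - y1) / (x2 - x1) = (11) / (8) mod 13 = 3
x3 = s^2 - x1 - x2 mod 13 = 3^2 - 6 - 1 = 2
y3 = s (x1 - x3) - y1 mod 13 = 3 * (6 - 2) - 4 = 8

P + Q = (2, 8)


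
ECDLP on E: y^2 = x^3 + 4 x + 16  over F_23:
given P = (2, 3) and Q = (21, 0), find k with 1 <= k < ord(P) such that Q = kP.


Enumerate multiples of P until we hit Q = (21, 0):
  1P = (2, 3)
  2P = (21, 0)
Match found at i = 2.

k = 2


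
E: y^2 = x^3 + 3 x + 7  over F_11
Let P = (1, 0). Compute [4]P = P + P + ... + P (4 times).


k = 4 = 100_2 (binary, LSB first: 001)
Double-and-add from P = (1, 0):
  bit 0 = 0: acc unchanged = O
  bit 1 = 0: acc unchanged = O
  bit 2 = 1: acc = O + O = O

4P = O


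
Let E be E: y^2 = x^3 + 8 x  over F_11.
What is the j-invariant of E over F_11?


Delta = -16(4 a^3 + 27 b^2) mod 11 = 1
-1728 * (4 a)^3 = -1728 * (4*8)^3 mod 11 = 1
j = 1 * 1^(-1) mod 11 = 1

j = 1 (mod 11)


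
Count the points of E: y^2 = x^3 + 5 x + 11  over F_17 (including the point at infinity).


For each x in F_17, count y with y^2 = x^3 + 5 x + 11 mod 17:
  x = 1: RHS = 0, y in [0]  -> 1 point(s)
  x = 3: RHS = 2, y in [6, 11]  -> 2 point(s)
  x = 5: RHS = 8, y in [5, 12]  -> 2 point(s)
  x = 6: RHS = 2, y in [6, 11]  -> 2 point(s)
  x = 7: RHS = 15, y in [7, 10]  -> 2 point(s)
  x = 8: RHS = 2, y in [6, 11]  -> 2 point(s)
Affine points: 11. Add the point at infinity: total = 12.

#E(F_17) = 12


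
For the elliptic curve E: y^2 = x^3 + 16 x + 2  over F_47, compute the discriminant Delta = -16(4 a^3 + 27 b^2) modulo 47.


4 a^3 + 27 b^2 = 4*16^3 + 27*2^2 = 16384 + 108 = 16492
Delta = -16 * (16492) = -263872
Delta mod 47 = 33

Delta = 33 (mod 47)


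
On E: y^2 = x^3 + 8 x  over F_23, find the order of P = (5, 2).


Compute successive multiples of P until we hit O:
  1P = (5, 2)
  2P = (8, 22)
  3P = (11, 4)
  4P = (2, 22)
  5P = (17, 9)
  6P = (13, 1)
  7P = (14, 2)
  8P = (4, 21)
  ... (continuing to 24P)
  24P = O

ord(P) = 24


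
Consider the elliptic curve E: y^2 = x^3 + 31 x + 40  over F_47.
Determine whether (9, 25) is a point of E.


Check whether y^2 = x^3 + 31 x + 40 (mod 47) for (x, y) = (9, 25).
LHS: y^2 = 25^2 mod 47 = 14
RHS: x^3 + 31 x + 40 = 9^3 + 31*9 + 40 mod 47 = 14
LHS = RHS

Yes, on the curve


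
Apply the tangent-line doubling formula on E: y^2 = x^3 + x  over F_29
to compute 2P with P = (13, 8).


Doubling: s = (3 x1^2 + a) / (2 y1)
s = (3*13^2 + 1) / (2*8) mod 29 = 10
x3 = s^2 - 2 x1 mod 29 = 10^2 - 2*13 = 16
y3 = s (x1 - x3) - y1 mod 29 = 10 * (13 - 16) - 8 = 20

2P = (16, 20)


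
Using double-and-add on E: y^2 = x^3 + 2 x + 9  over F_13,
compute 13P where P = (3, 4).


k = 13 = 1101_2 (binary, LSB first: 1011)
Double-and-add from P = (3, 4):
  bit 0 = 1: acc = O + (3, 4) = (3, 4)
  bit 1 = 0: acc unchanged = (3, 4)
  bit 2 = 1: acc = (3, 4) + (5, 1) = (4, 4)
  bit 3 = 1: acc = (4, 4) + (0, 3) = (5, 12)

13P = (5, 12)


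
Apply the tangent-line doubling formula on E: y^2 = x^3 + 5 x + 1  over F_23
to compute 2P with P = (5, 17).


Doubling: s = (3 x1^2 + a) / (2 y1)
s = (3*5^2 + 5) / (2*17) mod 23 = 1
x3 = s^2 - 2 x1 mod 23 = 1^2 - 2*5 = 14
y3 = s (x1 - x3) - y1 mod 23 = 1 * (5 - 14) - 17 = 20

2P = (14, 20)


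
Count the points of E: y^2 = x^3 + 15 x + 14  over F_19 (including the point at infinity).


For each x in F_19, count y with y^2 = x^3 + 15 x + 14 mod 19:
  x = 1: RHS = 11, y in [7, 12]  -> 2 point(s)
  x = 4: RHS = 5, y in [9, 10]  -> 2 point(s)
  x = 5: RHS = 5, y in [9, 10]  -> 2 point(s)
  x = 6: RHS = 16, y in [4, 15]  -> 2 point(s)
  x = 7: RHS = 6, y in [5, 14]  -> 2 point(s)
  x = 8: RHS = 0, y in [0]  -> 1 point(s)
  x = 9: RHS = 4, y in [2, 17]  -> 2 point(s)
  x = 10: RHS = 5, y in [9, 10]  -> 2 point(s)
  x = 11: RHS = 9, y in [3, 16]  -> 2 point(s)
  x = 14: RHS = 4, y in [2, 17]  -> 2 point(s)
  x = 15: RHS = 4, y in [2, 17]  -> 2 point(s)
  x = 18: RHS = 17, y in [6, 13]  -> 2 point(s)
Affine points: 23. Add the point at infinity: total = 24.

#E(F_19) = 24


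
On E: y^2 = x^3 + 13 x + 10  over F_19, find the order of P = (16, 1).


Compute successive multiples of P until we hit O:
  1P = (16, 1)
  2P = (7, 8)
  3P = (2, 5)
  4P = (10, 0)
  5P = (2, 14)
  6P = (7, 11)
  7P = (16, 18)
  8P = O

ord(P) = 8


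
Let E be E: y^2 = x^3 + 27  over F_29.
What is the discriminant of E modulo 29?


4 a^3 + 27 b^2 = 4*0^3 + 27*27^2 = 0 + 19683 = 19683
Delta = -16 * (19683) = -314928
Delta mod 29 = 12

Delta = 12 (mod 29)


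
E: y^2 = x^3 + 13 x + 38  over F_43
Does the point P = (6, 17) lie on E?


Check whether y^2 = x^3 + 13 x + 38 (mod 43) for (x, y) = (6, 17).
LHS: y^2 = 17^2 mod 43 = 31
RHS: x^3 + 13 x + 38 = 6^3 + 13*6 + 38 mod 43 = 31
LHS = RHS

Yes, on the curve


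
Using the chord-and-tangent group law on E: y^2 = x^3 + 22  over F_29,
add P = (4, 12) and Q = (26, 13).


P != Q, so use the chord formula.
s = (y2 - y1) / (x2 - x1) = (1) / (22) mod 29 = 4
x3 = s^2 - x1 - x2 mod 29 = 4^2 - 4 - 26 = 15
y3 = s (x1 - x3) - y1 mod 29 = 4 * (4 - 15) - 12 = 2

P + Q = (15, 2)


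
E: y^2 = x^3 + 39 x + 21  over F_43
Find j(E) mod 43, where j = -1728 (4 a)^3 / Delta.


Delta = -16(4 a^3 + 27 b^2) mod 43 = 32
-1728 * (4 a)^3 = -1728 * (4*39)^3 mod 43 = 2
j = 2 * 32^(-1) mod 43 = 35

j = 35 (mod 43)


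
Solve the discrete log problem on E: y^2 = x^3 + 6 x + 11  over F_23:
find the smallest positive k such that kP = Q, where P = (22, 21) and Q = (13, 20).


Enumerate multiples of P until we hit Q = (13, 20):
  1P = (22, 21)
  2P = (20, 9)
  3P = (17, 9)
  4P = (10, 17)
  5P = (9, 14)
  6P = (1, 8)
  7P = (2, 10)
  8P = (15, 7)
  9P = (13, 20)
Match found at i = 9.

k = 9


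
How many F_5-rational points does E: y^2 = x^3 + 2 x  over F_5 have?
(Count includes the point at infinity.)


For each x in F_5, count y with y^2 = x^3 + 2 x + 0 mod 5:
  x = 0: RHS = 0, y in [0]  -> 1 point(s)
Affine points: 1. Add the point at infinity: total = 2.

#E(F_5) = 2


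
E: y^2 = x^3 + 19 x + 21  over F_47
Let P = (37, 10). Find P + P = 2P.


Doubling: s = (3 x1^2 + a) / (2 y1)
s = (3*37^2 + 19) / (2*10) mod 47 = 23
x3 = s^2 - 2 x1 mod 47 = 23^2 - 2*37 = 32
y3 = s (x1 - x3) - y1 mod 47 = 23 * (37 - 32) - 10 = 11

2P = (32, 11)


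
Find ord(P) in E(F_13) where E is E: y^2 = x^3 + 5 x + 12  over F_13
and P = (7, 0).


Compute successive multiples of P until we hit O:
  1P = (7, 0)
  2P = O

ord(P) = 2


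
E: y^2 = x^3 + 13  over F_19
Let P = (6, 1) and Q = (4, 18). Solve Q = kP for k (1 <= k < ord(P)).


Enumerate multiples of P until we hit Q = (4, 18):
  1P = (6, 1)
  2P = (16, 10)
  3P = (17, 10)
  4P = (13, 14)
  5P = (5, 9)
  6P = (15, 14)
  7P = (9, 1)
  8P = (4, 18)
Match found at i = 8.

k = 8


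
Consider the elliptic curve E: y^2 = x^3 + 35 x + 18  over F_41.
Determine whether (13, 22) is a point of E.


Check whether y^2 = x^3 + 35 x + 18 (mod 41) for (x, y) = (13, 22).
LHS: y^2 = 22^2 mod 41 = 33
RHS: x^3 + 35 x + 18 = 13^3 + 35*13 + 18 mod 41 = 5
LHS != RHS

No, not on the curve


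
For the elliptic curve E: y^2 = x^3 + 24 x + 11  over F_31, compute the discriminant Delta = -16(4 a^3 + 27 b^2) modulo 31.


4 a^3 + 27 b^2 = 4*24^3 + 27*11^2 = 55296 + 3267 = 58563
Delta = -16 * (58563) = -937008
Delta mod 31 = 29

Delta = 29 (mod 31)


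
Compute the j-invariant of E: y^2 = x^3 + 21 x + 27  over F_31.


Delta = -16(4 a^3 + 27 b^2) mod 31 = 17
-1728 * (4 a)^3 = -1728 * (4*21)^3 mod 31 = 27
j = 27 * 17^(-1) mod 31 = 18

j = 18 (mod 31)


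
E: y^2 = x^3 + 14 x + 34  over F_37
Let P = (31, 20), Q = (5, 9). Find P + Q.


P != Q, so use the chord formula.
s = (y2 - y1) / (x2 - x1) = (26) / (11) mod 37 = 36
x3 = s^2 - x1 - x2 mod 37 = 36^2 - 31 - 5 = 2
y3 = s (x1 - x3) - y1 mod 37 = 36 * (31 - 2) - 20 = 25

P + Q = (2, 25)


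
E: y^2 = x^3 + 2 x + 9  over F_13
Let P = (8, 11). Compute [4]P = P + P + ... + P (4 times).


k = 4 = 100_2 (binary, LSB first: 001)
Double-and-add from P = (8, 11):
  bit 0 = 0: acc unchanged = O
  bit 1 = 0: acc unchanged = O
  bit 2 = 1: acc = O + (4, 9) = (4, 9)

4P = (4, 9)


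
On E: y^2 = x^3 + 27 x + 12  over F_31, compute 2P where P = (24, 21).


Doubling: s = (3 x1^2 + a) / (2 y1)
s = (3*24^2 + 27) / (2*21) mod 31 = 13
x3 = s^2 - 2 x1 mod 31 = 13^2 - 2*24 = 28
y3 = s (x1 - x3) - y1 mod 31 = 13 * (24 - 28) - 21 = 20

2P = (28, 20)


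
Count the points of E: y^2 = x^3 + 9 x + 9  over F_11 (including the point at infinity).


For each x in F_11, count y with y^2 = x^3 + 9 x + 9 mod 11:
  x = 0: RHS = 9, y in [3, 8]  -> 2 point(s)
  x = 5: RHS = 3, y in [5, 6]  -> 2 point(s)
  x = 6: RHS = 4, y in [2, 9]  -> 2 point(s)
  x = 9: RHS = 5, y in [4, 7]  -> 2 point(s)
Affine points: 8. Add the point at infinity: total = 9.

#E(F_11) = 9


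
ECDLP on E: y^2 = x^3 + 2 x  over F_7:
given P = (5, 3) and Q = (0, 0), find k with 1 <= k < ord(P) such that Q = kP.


Enumerate multiples of P until we hit Q = (0, 0):
  1P = (5, 3)
  2P = (4, 4)
  3P = (6, 5)
  4P = (0, 0)
Match found at i = 4.

k = 4


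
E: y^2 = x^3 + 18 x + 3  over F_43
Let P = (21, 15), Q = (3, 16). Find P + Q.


P != Q, so use the chord formula.
s = (y2 - y1) / (x2 - x1) = (1) / (25) mod 43 = 31
x3 = s^2 - x1 - x2 mod 43 = 31^2 - 21 - 3 = 34
y3 = s (x1 - x3) - y1 mod 43 = 31 * (21 - 34) - 15 = 12

P + Q = (34, 12)


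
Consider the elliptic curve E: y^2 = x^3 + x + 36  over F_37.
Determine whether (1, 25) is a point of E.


Check whether y^2 = x^3 + 1 x + 36 (mod 37) for (x, y) = (1, 25).
LHS: y^2 = 25^2 mod 37 = 33
RHS: x^3 + 1 x + 36 = 1^3 + 1*1 + 36 mod 37 = 1
LHS != RHS

No, not on the curve


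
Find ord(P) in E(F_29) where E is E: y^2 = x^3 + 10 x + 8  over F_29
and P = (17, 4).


Compute successive multiples of P until we hit O:
  1P = (17, 4)
  2P = (8, 22)
  3P = (8, 7)
  4P = (17, 25)
  5P = O

ord(P) = 5


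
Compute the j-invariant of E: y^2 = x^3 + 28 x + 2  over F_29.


Delta = -16(4 a^3 + 27 b^2) mod 29 = 18
-1728 * (4 a)^3 = -1728 * (4*28)^3 mod 29 = 15
j = 15 * 18^(-1) mod 29 = 25

j = 25 (mod 29)


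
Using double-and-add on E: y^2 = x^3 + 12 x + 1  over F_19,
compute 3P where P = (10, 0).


k = 3 = 11_2 (binary, LSB first: 11)
Double-and-add from P = (10, 0):
  bit 0 = 1: acc = O + (10, 0) = (10, 0)
  bit 1 = 1: acc = (10, 0) + O = (10, 0)

3P = (10, 0)


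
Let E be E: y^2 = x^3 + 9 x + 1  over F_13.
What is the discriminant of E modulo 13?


4 a^3 + 27 b^2 = 4*9^3 + 27*1^2 = 2916 + 27 = 2943
Delta = -16 * (2943) = -47088
Delta mod 13 = 11

Delta = 11 (mod 13)


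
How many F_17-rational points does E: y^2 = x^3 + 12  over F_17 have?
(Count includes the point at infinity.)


For each x in F_17, count y with y^2 = x^3 + 0 x + 12 mod 17:
  x = 1: RHS = 13, y in [8, 9]  -> 2 point(s)
  x = 4: RHS = 8, y in [5, 12]  -> 2 point(s)
  x = 5: RHS = 1, y in [1, 16]  -> 2 point(s)
  x = 7: RHS = 15, y in [7, 10]  -> 2 point(s)
  x = 10: RHS = 9, y in [3, 14]  -> 2 point(s)
  x = 11: RHS = 0, y in [0]  -> 1 point(s)
  x = 13: RHS = 16, y in [4, 13]  -> 2 point(s)
  x = 14: RHS = 2, y in [6, 11]  -> 2 point(s)
  x = 15: RHS = 4, y in [2, 15]  -> 2 point(s)
Affine points: 17. Add the point at infinity: total = 18.

#E(F_17) = 18


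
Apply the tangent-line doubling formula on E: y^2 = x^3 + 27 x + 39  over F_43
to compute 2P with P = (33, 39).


Doubling: s = (3 x1^2 + a) / (2 y1)
s = (3*33^2 + 27) / (2*39) mod 43 = 29
x3 = s^2 - 2 x1 mod 43 = 29^2 - 2*33 = 1
y3 = s (x1 - x3) - y1 mod 43 = 29 * (33 - 1) - 39 = 29

2P = (1, 29)


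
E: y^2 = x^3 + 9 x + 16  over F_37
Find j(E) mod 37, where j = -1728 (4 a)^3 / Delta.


Delta = -16(4 a^3 + 27 b^2) mod 37 = 2
-1728 * (4 a)^3 = -1728 * (4*9)^3 mod 37 = 26
j = 26 * 2^(-1) mod 37 = 13

j = 13 (mod 37)


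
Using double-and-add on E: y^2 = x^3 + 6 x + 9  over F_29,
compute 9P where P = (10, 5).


k = 9 = 1001_2 (binary, LSB first: 1001)
Double-and-add from P = (10, 5):
  bit 0 = 1: acc = O + (10, 5) = (10, 5)
  bit 1 = 0: acc unchanged = (10, 5)
  bit 2 = 0: acc unchanged = (10, 5)
  bit 3 = 1: acc = (10, 5) + (26, 15) = (2, 0)

9P = (2, 0)


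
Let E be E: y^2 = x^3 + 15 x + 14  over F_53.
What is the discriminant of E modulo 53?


4 a^3 + 27 b^2 = 4*15^3 + 27*14^2 = 13500 + 5292 = 18792
Delta = -16 * (18792) = -300672
Delta mod 53 = 50

Delta = 50 (mod 53)


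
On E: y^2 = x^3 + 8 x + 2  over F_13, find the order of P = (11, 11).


Compute successive multiples of P until we hit O:
  1P = (11, 11)
  2P = (3, 1)
  3P = (3, 12)
  4P = (11, 2)
  5P = O

ord(P) = 5


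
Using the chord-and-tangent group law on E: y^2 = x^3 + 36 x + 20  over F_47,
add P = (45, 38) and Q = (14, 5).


P != Q, so use the chord formula.
s = (y2 - y1) / (x2 - x1) = (14) / (16) mod 47 = 42
x3 = s^2 - x1 - x2 mod 47 = 42^2 - 45 - 14 = 13
y3 = s (x1 - x3) - y1 mod 47 = 42 * (45 - 13) - 38 = 37

P + Q = (13, 37)


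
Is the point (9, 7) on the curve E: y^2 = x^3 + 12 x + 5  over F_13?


Check whether y^2 = x^3 + 12 x + 5 (mod 13) for (x, y) = (9, 7).
LHS: y^2 = 7^2 mod 13 = 10
RHS: x^3 + 12 x + 5 = 9^3 + 12*9 + 5 mod 13 = 10
LHS = RHS

Yes, on the curve


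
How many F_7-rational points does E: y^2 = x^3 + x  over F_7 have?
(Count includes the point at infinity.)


For each x in F_7, count y with y^2 = x^3 + 1 x + 0 mod 7:
  x = 0: RHS = 0, y in [0]  -> 1 point(s)
  x = 1: RHS = 2, y in [3, 4]  -> 2 point(s)
  x = 3: RHS = 2, y in [3, 4]  -> 2 point(s)
  x = 5: RHS = 4, y in [2, 5]  -> 2 point(s)
Affine points: 7. Add the point at infinity: total = 8.

#E(F_7) = 8
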